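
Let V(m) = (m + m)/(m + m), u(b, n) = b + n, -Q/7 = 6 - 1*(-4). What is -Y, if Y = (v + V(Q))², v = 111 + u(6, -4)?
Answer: -12996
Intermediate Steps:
Q = -70 (Q = -7*(6 - 1*(-4)) = -7*(6 + 4) = -7*10 = -70)
V(m) = 1 (V(m) = (2*m)/((2*m)) = (2*m)*(1/(2*m)) = 1)
v = 113 (v = 111 + (6 - 4) = 111 + 2 = 113)
Y = 12996 (Y = (113 + 1)² = 114² = 12996)
-Y = -1*12996 = -12996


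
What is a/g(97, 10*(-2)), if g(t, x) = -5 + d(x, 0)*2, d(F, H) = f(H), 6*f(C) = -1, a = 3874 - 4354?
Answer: 90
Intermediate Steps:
a = -480
f(C) = -1/6 (f(C) = (1/6)*(-1) = -1/6)
d(F, H) = -1/6
g(t, x) = -16/3 (g(t, x) = -5 - 1/6*2 = -5 - 1/3 = -16/3)
a/g(97, 10*(-2)) = -480/(-16/3) = -480*(-3/16) = 90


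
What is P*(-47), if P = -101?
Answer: 4747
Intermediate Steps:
P*(-47) = -101*(-47) = 4747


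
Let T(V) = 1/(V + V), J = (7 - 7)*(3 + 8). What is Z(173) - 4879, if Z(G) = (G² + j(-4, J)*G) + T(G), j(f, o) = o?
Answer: 8667301/346 ≈ 25050.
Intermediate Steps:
J = 0 (J = 0*11 = 0)
T(V) = 1/(2*V)
Z(G) = G² + 1/(2*G) (Z(G) = (G² + 0*G) + 1/(2*G) = (G² + 0) + 1/(2*G) = G² + 1/(2*G))
Z(173) - 4879 = (½ + 173³)/173 - 4879 = (½ + 5177717)/173 - 4879 = (1/173)*(10355435/2) - 4879 = 10355435/346 - 4879 = 8667301/346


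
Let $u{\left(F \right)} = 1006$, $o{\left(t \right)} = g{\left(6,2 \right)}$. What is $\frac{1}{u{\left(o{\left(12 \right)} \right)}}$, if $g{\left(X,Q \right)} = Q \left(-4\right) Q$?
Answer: $\frac{1}{1006} \approx 0.00099404$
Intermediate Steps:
$g{\left(X,Q \right)} = - 4 Q^{2}$ ($g{\left(X,Q \right)} = - 4 Q Q = - 4 Q^{2}$)
$o{\left(t \right)} = -16$ ($o{\left(t \right)} = - 4 \cdot 2^{2} = \left(-4\right) 4 = -16$)
$\frac{1}{u{\left(o{\left(12 \right)} \right)}} = \frac{1}{1006}$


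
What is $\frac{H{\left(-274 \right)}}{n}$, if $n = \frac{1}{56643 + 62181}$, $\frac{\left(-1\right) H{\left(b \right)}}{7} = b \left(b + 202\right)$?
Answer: $-16409119104$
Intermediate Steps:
$H{\left(b \right)} = - 7 b \left(202 + b\right)$ ($H{\left(b \right)} = - 7 b \left(b + 202\right) = - 7 b \left(202 + b\right)$)
$n = \frac{1}{118824} \approx 8.4158 \cdot 10^{-6}$
$\frac{H{\left(-274 \right)}}{n} = \left(-7\right) \left(-274\right) \left(202 - 274\right) \frac{1}{\frac{1}{118824}} = \left(-7\right) \left(-274\right) \left(-72\right) 118824 = \left(-138096\right) 118824 = -16409119104$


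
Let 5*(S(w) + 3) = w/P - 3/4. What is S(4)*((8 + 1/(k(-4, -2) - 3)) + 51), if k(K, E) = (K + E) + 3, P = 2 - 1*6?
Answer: -23651/120 ≈ -197.09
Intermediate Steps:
P = -4 (P = 2 - 6 = -4)
k(K, E) = 3 + E + K (k(K, E) = (E + K) + 3 = 3 + E + K)
S(w) = -63/20 - w/20 (S(w) = -3 + (w/(-4) - 3/4)/5 = -3 + (w*(-¼) - 3*¼)/5 = -3 + (-w/4 - ¾)/5 = -3 + (-¾ - w/4)/5 = -3 + (-3/20 - w/20) = -63/20 - w/20)
S(4)*((8 + 1/(k(-4, -2) - 3)) + 51) = (-63/20 - 1/20*4)*((8 + 1/((3 - 2 - 4) - 3)) + 51) = (-63/20 - ⅕)*((8 + 1/(-3 - 3)) + 51) = -67*((8 + 1/(-6)) + 51)/20 = -67*((8 - ⅙) + 51)/20 = -67*(47/6 + 51)/20 = -67/20*353/6 = -23651/120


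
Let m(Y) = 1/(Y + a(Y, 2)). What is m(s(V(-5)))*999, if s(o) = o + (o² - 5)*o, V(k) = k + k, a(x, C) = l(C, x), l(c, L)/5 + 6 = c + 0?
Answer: -999/980 ≈ -1.0194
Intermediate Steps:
l(c, L) = -30 + 5*c (l(c, L) = -30 + 5*(c + 0) = -30 + 5*c)
a(x, C) = -30 + 5*C
V(k) = 2*k
s(o) = o + o*(-5 + o²) (s(o) = o + (-5 + o²)*o = o + o*(-5 + o²))
m(Y) = 1/(-20 + Y) (m(Y) = 1/(Y + (-30 + 5*2)) = 1/(Y + (-30 + 10)) = 1/(Y - 20) = 1/(-20 + Y))
m(s(V(-5)))*999 = 999/(-20 + (2*(-5))*(-4 + (2*(-5))²)) = 999/(-20 - 10*(-4 + (-10)²)) = 999/(-20 - 10*(-4 + 100)) = 999/(-20 - 10*96) = 999/(-20 - 960) = 999/(-980) = -1/980*999 = -999/980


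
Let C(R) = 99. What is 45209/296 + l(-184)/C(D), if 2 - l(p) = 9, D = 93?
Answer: 4473619/29304 ≈ 152.66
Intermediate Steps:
l(p) = -7 (l(p) = 2 - 1*9 = 2 - 9 = -7)
45209/296 + l(-184)/C(D) = 45209/296 - 7/99 = 4473619/29304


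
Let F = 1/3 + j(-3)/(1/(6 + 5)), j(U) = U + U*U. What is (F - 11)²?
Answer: 27556/9 ≈ 3061.8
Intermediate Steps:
j(U) = U + U²
F = 199/3 (F = 1/3 + (-3*(1 - 3))/(1/(6 + 5)) = 1*(⅓) + (-3*(-2))/(1/11) = ⅓ + 6/(1/11) = ⅓ + 6*11 = ⅓ + 66 = 199/3 ≈ 66.333)
(F - 11)² = (199/3 - 11)² = (166/3)² = 27556/9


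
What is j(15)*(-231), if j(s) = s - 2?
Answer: -3003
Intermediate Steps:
j(s) = -2 + s
j(15)*(-231) = (-2 + 15)*(-231) = 13*(-231) = -3003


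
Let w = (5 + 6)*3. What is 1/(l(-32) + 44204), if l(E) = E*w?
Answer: 1/43148 ≈ 2.3176e-5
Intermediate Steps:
w = 33 (w = 11*3 = 33)
l(E) = 33*E (l(E) = E*33 = 33*E)
1/(l(-32) + 44204) = 1/(33*(-32) + 44204) = 1/(-1056 + 44204) = 1/43148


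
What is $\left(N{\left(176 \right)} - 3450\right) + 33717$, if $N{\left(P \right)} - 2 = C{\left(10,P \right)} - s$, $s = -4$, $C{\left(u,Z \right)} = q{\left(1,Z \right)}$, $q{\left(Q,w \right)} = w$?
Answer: $30449$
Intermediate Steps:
$C{\left(u,Z \right)} = Z$
$N{\left(P \right)} = 6 + P$ ($N{\left(P \right)} = 2 + \left(P - -4\right) = 2 + \left(P + 4\right) = 2 + \left(4 + P\right) = 6 + P$)
$\left(N{\left(176 \right)} - 3450\right) + 33717 = \left(\left(6 + 176\right) - 3450\right) + 33717 = \left(182 - 3450\right) + 33717 = -3268 + 33717 = 30449$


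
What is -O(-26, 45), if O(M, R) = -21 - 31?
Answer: 52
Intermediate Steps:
O(M, R) = -52
-O(-26, 45) = -1*(-52) = 52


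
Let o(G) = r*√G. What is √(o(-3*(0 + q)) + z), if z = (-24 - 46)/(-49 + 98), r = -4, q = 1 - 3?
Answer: √(-70 - 196*√6)/7 ≈ 3.3506*I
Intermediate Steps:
q = -2
o(G) = -4*√G
z = -10/7 (z = -70/49 = -70*1/49 = -10/7 ≈ -1.4286)
√(o(-3*(0 + q)) + z) = √(-4*√6 - 10/7) = √(-10/7 - 4*√6)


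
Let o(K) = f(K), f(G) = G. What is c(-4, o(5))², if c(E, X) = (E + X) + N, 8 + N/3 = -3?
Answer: 1024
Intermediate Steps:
N = -33 (N = -24 + 3*(-3) = -24 - 9 = -33)
o(K) = K
c(E, X) = -33 + E + X (c(E, X) = (E + X) - 33 = -33 + E + X)
c(-4, o(5))² = (-33 - 4 + 5)² = (-32)² = 1024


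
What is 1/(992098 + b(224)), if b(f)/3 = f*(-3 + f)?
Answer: 1/1140610 ≈ 8.7672e-7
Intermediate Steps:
b(f) = 3*f*(-3 + f) (b(f) = 3*(f*(-3 + f)) = 3*f*(-3 + f))
1/(992098 + b(224)) = 1/(992098 + 3*224*(-3 + 224)) = 1/(992098 + 3*224*221) = 1/(992098 + 148512) = 1/1140610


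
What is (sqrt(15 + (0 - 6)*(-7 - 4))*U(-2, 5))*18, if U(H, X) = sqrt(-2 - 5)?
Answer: 162*I*sqrt(7) ≈ 428.61*I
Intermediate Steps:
U(H, X) = I*sqrt(7) (U(H, X) = sqrt(-7) = I*sqrt(7))
(sqrt(15 + (0 - 6)*(-7 - 4))*U(-2, 5))*18 = (sqrt(15 + (0 - 6)*(-7 - 4))*(I*sqrt(7)))*18 = (sqrt(15 - 6*(-11))*(I*sqrt(7)))*18 = (sqrt(15 + 66)*(I*sqrt(7)))*18 = (sqrt(81)*(I*sqrt(7)))*18 = (9*(I*sqrt(7)))*18 = (9*I*sqrt(7))*18 = 162*I*sqrt(7)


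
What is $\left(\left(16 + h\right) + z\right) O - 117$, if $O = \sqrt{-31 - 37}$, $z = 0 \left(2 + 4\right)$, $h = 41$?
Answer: $-117 + 114 i \sqrt{17} \approx -117.0 + 470.03 i$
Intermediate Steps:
$z = 0$ ($z = 0 \cdot 6 = 0$)
$O = 2 i \sqrt{17}$ ($O = \sqrt{-68} = 2 i \sqrt{17} \approx 8.2462 i$)
$\left(\left(16 + h\right) + z\right) O - 117 = \left(\left(16 + 41\right) + 0\right) 2 i \sqrt{17} - 117 = \left(57 + 0\right) 2 i \sqrt{17} - 117 = 57 \cdot 2 i \sqrt{17} - 117 = 114 i \sqrt{17} - 117 = -117 + 114 i \sqrt{17}$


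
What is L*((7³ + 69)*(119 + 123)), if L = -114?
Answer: -11366256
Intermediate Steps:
L*((7³ + 69)*(119 + 123)) = -114*(7³ + 69)*(119 + 123) = -114*(343 + 69)*242 = -46968*242 = -114*99704 = -11366256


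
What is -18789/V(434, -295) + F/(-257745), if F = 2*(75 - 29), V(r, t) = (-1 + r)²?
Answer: -4860019793/48324352305 ≈ -0.10057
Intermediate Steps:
F = 92 (F = 2*46 = 92)
-18789/V(434, -295) + F/(-257745) = -18789/(-1 + 434)² + 92/(-257745) = -18789/(433²) + 92*(-1/257745) = -18789/187489 - 92/257745 = -4860019793/48324352305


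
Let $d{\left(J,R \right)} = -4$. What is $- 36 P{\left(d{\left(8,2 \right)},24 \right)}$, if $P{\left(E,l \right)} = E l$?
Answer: $3456$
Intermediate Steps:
$- 36 P{\left(d{\left(8,2 \right)},24 \right)} = - 36 \left(\left(-4\right) 24\right) = \left(-36\right) \left(-96\right) = 3456$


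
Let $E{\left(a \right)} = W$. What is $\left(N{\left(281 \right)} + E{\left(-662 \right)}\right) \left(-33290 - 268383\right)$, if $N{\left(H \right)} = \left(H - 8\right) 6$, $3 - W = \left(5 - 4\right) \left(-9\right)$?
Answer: $-497760450$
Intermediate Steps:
$W = 12$ ($W = 3 - \left(5 - 4\right) \left(-9\right) = 3 - 1 \left(-9\right) = 3 - -9 = 3 + 9 = 12$)
$E{\left(a \right)} = 12$
$N{\left(H \right)} = -48 + 6 H$ ($N{\left(H \right)} = \left(-8 + H\right) 6 = -48 + 6 H$)
$\left(N{\left(281 \right)} + E{\left(-662 \right)}\right) \left(-33290 - 268383\right) = \left(\left(-48 + 6 \cdot 281\right) + 12\right) \left(-33290 - 268383\right) = \left(\left(-48 + 1686\right) + 12\right) \left(-301673\right) = \left(1638 + 12\right) \left(-301673\right) = 1650 \left(-301673\right) = -497760450$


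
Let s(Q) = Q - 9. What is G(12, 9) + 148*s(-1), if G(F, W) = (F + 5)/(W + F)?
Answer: -31063/21 ≈ -1479.2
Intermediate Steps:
G(F, W) = (5 + F)/(F + W)
s(Q) = -9 + Q
G(12, 9) + 148*s(-1) = (5 + 12)/(12 + 9) + 148*(-9 - 1) = 17/21 + 148*(-10) = (1/21)*17 - 1480 = 17/21 - 1480 = -31063/21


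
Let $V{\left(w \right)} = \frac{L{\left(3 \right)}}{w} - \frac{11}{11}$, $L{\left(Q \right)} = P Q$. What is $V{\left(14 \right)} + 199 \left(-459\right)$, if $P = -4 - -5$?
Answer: $- \frac{1278785}{14} \approx -91342.0$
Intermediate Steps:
$P = 1$ ($P = -4 + 5 = 1$)
$L{\left(Q \right)} = Q$ ($L{\left(Q \right)} = 1 Q = Q$)
$V{\left(w \right)} = -1 + \frac{3}{w}$ ($V{\left(w \right)} = \frac{3}{w} - \frac{11}{11} = \frac{3}{w} - 1 = -1 + \frac{3}{w}$)
$V{\left(14 \right)} + 199 \left(-459\right) = \frac{3 - 14}{14} + 199 \left(-459\right) = \frac{3 - 14}{14} - 91341 = \frac{1}{14} \left(-11\right) - 91341 = - \frac{11}{14} - 91341 = - \frac{1278785}{14}$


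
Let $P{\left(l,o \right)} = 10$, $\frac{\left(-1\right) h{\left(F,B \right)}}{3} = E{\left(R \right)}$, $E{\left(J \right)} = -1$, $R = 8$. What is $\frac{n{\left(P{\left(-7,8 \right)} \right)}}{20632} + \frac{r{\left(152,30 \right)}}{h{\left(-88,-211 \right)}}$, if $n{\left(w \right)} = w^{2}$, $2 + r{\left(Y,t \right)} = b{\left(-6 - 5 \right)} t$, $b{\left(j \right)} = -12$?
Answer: $- \frac{1867121}{15474} \approx -120.66$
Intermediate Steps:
$h{\left(F,B \right)} = 3$ ($h{\left(F,B \right)} = \left(-3\right) \left(-1\right) = 3$)
$r{\left(Y,t \right)} = -2 - 12 t$
$\frac{n{\left(P{\left(-7,8 \right)} \right)}}{20632} + \frac{r{\left(152,30 \right)}}{h{\left(-88,-211 \right)}} = \frac{10^{2}}{20632} + \frac{-2 - 360}{3} = 100 \cdot \frac{1}{20632} + \left(-2 - 360\right) \frac{1}{3} = \frac{25}{5158} - \frac{362}{3} = - \frac{1867121}{15474}$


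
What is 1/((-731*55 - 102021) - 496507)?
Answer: -1/638733 ≈ -1.5656e-6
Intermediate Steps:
1/((-731*55 - 102021) - 496507) = 1/((-40205 - 102021) - 496507) = 1/(-142226 - 496507) = 1/(-638733) = -1/638733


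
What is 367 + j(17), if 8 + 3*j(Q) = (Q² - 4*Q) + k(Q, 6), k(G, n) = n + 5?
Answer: 1325/3 ≈ 441.67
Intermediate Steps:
k(G, n) = 5 + n
j(Q) = 1 - 4*Q/3 + Q²/3 (j(Q) = -8/3 + ((Q² - 4*Q) + (5 + 6))/3 = -8/3 + ((Q² - 4*Q) + 11)/3 = -8/3 + (11 + Q² - 4*Q)/3 = -8/3 + (11/3 - 4*Q/3 + Q²/3) = 1 - 4*Q/3 + Q²/3)
367 + j(17) = 367 + (1 - 4/3*17 + (⅓)*17²) = 367 + (1 - 68/3 + (⅓)*289) = 367 + (1 - 68/3 + 289/3) = 367 + 224/3 = 1325/3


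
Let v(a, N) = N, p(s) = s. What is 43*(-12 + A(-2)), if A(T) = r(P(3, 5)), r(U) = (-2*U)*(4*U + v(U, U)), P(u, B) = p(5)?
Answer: -11266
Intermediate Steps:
P(u, B) = 5
r(U) = -10*U² (r(U) = (-2*U)*(4*U + U) = (-2*U)*(5*U) = -10*U²)
A(T) = -250 (A(T) = -10*5² = -10*25 = -250)
43*(-12 + A(-2)) = 43*(-12 - 250) = 43*(-262) = -11266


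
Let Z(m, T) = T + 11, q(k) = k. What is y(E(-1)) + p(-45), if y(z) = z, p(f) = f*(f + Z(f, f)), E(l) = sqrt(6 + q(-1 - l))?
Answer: 3555 + sqrt(6) ≈ 3557.4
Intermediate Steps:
Z(m, T) = 11 + T
E(l) = sqrt(5 - l) (E(l) = sqrt(6 + (-1 - l)) = sqrt(5 - l))
p(f) = f*(11 + 2*f) (p(f) = f*(f + (11 + f)) = f*(11 + 2*f))
y(E(-1)) + p(-45) = sqrt(5 - 1*(-1)) - 45*(11 + 2*(-45)) = sqrt(5 + 1) - 45*(11 - 90) = sqrt(6) - 45*(-79) = sqrt(6) + 3555 = 3555 + sqrt(6)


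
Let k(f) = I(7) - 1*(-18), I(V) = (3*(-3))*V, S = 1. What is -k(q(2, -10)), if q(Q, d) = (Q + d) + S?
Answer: 45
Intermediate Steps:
I(V) = -9*V
q(Q, d) = 1 + Q + d (q(Q, d) = (Q + d) + 1 = 1 + Q + d)
k(f) = -45 (k(f) = -9*7 - 1*(-18) = -63 + 18 = -45)
-k(q(2, -10)) = -1*(-45) = 45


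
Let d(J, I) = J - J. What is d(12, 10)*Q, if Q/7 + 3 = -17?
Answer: 0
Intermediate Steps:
d(J, I) = 0
Q = -140 (Q = -21 + 7*(-17) = -21 - 119 = -140)
d(12, 10)*Q = 0*(-140) = 0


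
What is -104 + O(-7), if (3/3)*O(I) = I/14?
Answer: -209/2 ≈ -104.50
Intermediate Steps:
O(I) = I/14
-104 + O(-7) = -104 + (1/14)*(-7) = -104 - ½ = -209/2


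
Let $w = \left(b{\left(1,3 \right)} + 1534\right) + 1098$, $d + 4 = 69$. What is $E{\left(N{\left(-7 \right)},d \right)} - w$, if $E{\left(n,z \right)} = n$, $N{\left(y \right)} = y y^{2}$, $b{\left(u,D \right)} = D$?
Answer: $-2978$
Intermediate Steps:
$d = 65$ ($d = -4 + 69 = 65$)
$N{\left(y \right)} = y^{3}$
$w = 2635$ ($w = \left(3 + 1534\right) + 1098 = 1537 + 1098 = 2635$)
$E{\left(N{\left(-7 \right)},d \right)} - w = \left(-7\right)^{3} - 2635 = -343 - 2635 = -2978$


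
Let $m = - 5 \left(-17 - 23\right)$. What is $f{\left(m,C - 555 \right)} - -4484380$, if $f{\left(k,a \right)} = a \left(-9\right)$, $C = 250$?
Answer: $4487125$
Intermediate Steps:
$m = 200$ ($m = \left(-5\right) \left(-40\right) = 200$)
$f{\left(k,a \right)} = - 9 a$
$f{\left(m,C - 555 \right)} - -4484380 = - 9 \left(250 - 555\right) - -4484380 = - 9 \left(250 - 555\right) + 4484380 = \left(-9\right) \left(-305\right) + 4484380 = 2745 + 4484380 = 4487125$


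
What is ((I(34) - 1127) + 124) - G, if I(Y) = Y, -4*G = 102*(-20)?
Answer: -1479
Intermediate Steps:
G = 510 (G = -51*(-20)/2 = -1/4*(-2040) = 510)
((I(34) - 1127) + 124) - G = ((34 - 1127) + 124) - 1*510 = (-1093 + 124) - 510 = -969 - 510 = -1479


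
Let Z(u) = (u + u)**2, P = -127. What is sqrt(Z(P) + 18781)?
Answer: sqrt(83297) ≈ 288.61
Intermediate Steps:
Z(u) = 4*u**2 (Z(u) = (2*u)**2 = 4*u**2)
sqrt(Z(P) + 18781) = sqrt(4*(-127)**2 + 18781) = sqrt(4*16129 + 18781) = sqrt(64516 + 18781) = sqrt(83297)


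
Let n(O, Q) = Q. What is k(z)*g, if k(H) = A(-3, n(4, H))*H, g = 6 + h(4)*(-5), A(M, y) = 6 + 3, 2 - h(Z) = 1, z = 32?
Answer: 288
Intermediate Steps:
h(Z) = 1 (h(Z) = 2 - 1*1 = 2 - 1 = 1)
A(M, y) = 9
g = 1 (g = 6 + 1*(-5) = 6 - 5 = 1)
k(H) = 9*H
k(z)*g = (9*32)*1 = 288*1 = 288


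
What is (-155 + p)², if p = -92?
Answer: 61009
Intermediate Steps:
(-155 + p)² = (-155 - 92)² = (-247)² = 61009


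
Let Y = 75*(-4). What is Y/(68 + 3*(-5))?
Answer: -300/53 ≈ -5.6604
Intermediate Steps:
Y = -300
Y/(68 + 3*(-5)) = -300/(68 + 3*(-5)) = -300/(68 - 15) = -300/53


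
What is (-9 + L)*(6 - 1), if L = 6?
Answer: -15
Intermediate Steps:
(-9 + L)*(6 - 1) = (-9 + 6)*(6 - 1) = -3*5 = -15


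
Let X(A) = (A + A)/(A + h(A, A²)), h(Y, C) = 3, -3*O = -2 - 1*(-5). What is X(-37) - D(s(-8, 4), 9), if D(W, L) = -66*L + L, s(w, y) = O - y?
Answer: 9982/17 ≈ 587.18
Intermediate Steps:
O = -1 (O = -(-2 - 1*(-5))/3 = -(-2 + 5)/3 = -⅓*3 = -1)
s(w, y) = -1 - y
D(W, L) = -65*L
X(A) = 2*A/(3 + A) (X(A) = (A + A)/(A + 3) = (2*A)/(3 + A) = 2*A/(3 + A))
X(-37) - D(s(-8, 4), 9) = 2*(-37)/(3 - 37) - (-65)*9 = 2*(-37)/(-34) - 1*(-585) = 2*(-37)*(-1/34) + 585 = 37/17 + 585 = 9982/17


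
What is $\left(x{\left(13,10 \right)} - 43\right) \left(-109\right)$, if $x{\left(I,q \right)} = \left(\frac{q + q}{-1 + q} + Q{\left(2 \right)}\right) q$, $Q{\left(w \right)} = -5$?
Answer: $\frac{69433}{9} \approx 7714.8$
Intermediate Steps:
$x{\left(I,q \right)} = q \left(-5 + \frac{2 q}{-1 + q}\right)$ ($x{\left(I,q \right)} = \left(\frac{q + q}{-1 + q} - 5\right) q = \left(\frac{2 q}{-1 + q} - 5\right) q = \left(-5 + \frac{2 q}{-1 + q}\right) q = q \left(-5 + \frac{2 q}{-1 + q}\right)$)
$\left(x{\left(13,10 \right)} - 43\right) \left(-109\right) = \left(\frac{10 \left(5 - 30\right)}{-1 + 10} - 43\right) \left(-109\right) = \left(\frac{10 \left(5 - 30\right)}{9} - 43\right) \left(-109\right) = \left(10 \cdot \frac{1}{9} \left(-25\right) - 43\right) \left(-109\right) = \left(- \frac{250}{9} - 43\right) \left(-109\right) = \left(- \frac{637}{9}\right) \left(-109\right) = \frac{69433}{9}$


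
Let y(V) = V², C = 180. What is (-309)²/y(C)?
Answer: 10609/3600 ≈ 2.9469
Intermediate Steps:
(-309)²/y(C) = (-309)²/(180²) = 95481/32400 = 95481*(1/32400) = 10609/3600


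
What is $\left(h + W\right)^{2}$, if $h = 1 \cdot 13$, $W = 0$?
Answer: $169$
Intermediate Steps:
$h = 13$
$\left(h + W\right)^{2} = \left(13 + 0\right)^{2} = 13^{2} = 169$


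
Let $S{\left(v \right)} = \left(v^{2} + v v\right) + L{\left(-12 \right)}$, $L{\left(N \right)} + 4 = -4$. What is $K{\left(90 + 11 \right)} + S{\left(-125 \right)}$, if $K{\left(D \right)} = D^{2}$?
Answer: $41443$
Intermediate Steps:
$L{\left(N \right)} = -8$ ($L{\left(N \right)} = -4 - 4 = -8$)
$S{\left(v \right)} = -8 + 2 v^{2}$ ($S{\left(v \right)} = \left(v^{2} + v v\right) - 8 = \left(v^{2} + v^{2}\right) - 8 = 2 v^{2} - 8 = -8 + 2 v^{2}$)
$K{\left(90 + 11 \right)} + S{\left(-125 \right)} = \left(90 + 11\right)^{2} - \left(8 - 2 \left(-125\right)^{2}\right) = 101^{2} + \left(-8 + 2 \cdot 15625\right) = 10201 + \left(-8 + 31250\right) = 10201 + 31242 = 41443$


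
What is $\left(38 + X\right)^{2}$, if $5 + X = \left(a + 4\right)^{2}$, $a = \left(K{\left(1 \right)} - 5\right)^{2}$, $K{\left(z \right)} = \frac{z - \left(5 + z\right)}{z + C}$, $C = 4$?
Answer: $2666689$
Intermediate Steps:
$K{\left(z \right)} = - \frac{5}{4 + z}$ ($K{\left(z \right)} = \frac{z - \left(5 + z\right)}{z + 4} = - \frac{5}{4 + z}$)
$a = 36$ ($a = \left(- \frac{5}{4 + 1} - 5\right)^{2} = \left(- \frac{5}{5} - 5\right)^{2} = \left(\left(-5\right) \frac{1}{5} - 5\right)^{2} = \left(-1 - 5\right)^{2} = \left(-6\right)^{2} = 36$)
$X = 1595$ ($X = -5 + \left(36 + 4\right)^{2} = -5 + 40^{2} = -5 + 1600 = 1595$)
$\left(38 + X\right)^{2} = \left(38 + 1595\right)^{2} = 1633^{2} = 2666689$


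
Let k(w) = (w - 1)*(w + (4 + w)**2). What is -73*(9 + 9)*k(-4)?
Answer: -26280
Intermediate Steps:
k(w) = (-1 + w)*(w + (4 + w)**2)
-73*(9 + 9)*k(-4) = -73*(9 + 9)*(-16 + (-4)**3 + 7*(-4) + 8*(-4)**2) = -1314*(-16 - 64 - 28 + 8*16) = -1314*(-16 - 64 - 28 + 128) = -1314*20 = -73*360 = -26280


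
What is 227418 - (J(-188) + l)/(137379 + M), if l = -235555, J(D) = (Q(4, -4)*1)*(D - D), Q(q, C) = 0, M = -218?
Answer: 31193115853/137161 ≈ 2.2742e+5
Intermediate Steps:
J(D) = 0 (J(D) = (0*1)*(D - D) = 0*0 = 0)
227418 - (J(-188) + l)/(137379 + M) = 227418 - (0 - 235555)/(137379 - 218) = 227418 - (-235555)/137161 = 227418 - 1*(-235555/137161) = 227418 + 235555/137161 = 31193115853/137161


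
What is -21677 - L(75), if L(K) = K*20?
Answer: -23177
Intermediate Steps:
L(K) = 20*K
-21677 - L(75) = -21677 - 20*75 = -21677 - 1*1500 = -21677 - 1500 = -23177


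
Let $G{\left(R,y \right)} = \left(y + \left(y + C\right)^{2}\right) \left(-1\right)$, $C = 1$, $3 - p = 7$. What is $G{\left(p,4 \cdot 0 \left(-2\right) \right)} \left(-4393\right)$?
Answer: $4393$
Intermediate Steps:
$p = -4$ ($p = 3 - 7 = -4$)
$G{\left(R,y \right)} = - y - \left(1 + y\right)^{2}$ ($G{\left(R,y \right)} = \left(y + \left(y + 1\right)^{2}\right) \left(-1\right) = \left(y + \left(1 + y\right)^{2}\right) \left(-1\right) = - y - \left(1 + y\right)^{2}$)
$G{\left(p,4 \cdot 0 \left(-2\right) \right)} \left(-4393\right) = \left(- 4 \cdot 0 \left(-2\right) - \left(1 + 4 \cdot 0 \left(-2\right)\right)^{2}\right) \left(-4393\right) = \left(- 0 \left(-2\right) - \left(1 + 0 \left(-2\right)\right)^{2}\right) \left(-4393\right) = \left(\left(-1\right) 0 - \left(1 + 0\right)^{2}\right) \left(-4393\right) = \left(0 - 1^{2}\right) \left(-4393\right) = \left(0 - 1\right) \left(-4393\right) = \left(-1\right) \left(-4393\right) = 4393$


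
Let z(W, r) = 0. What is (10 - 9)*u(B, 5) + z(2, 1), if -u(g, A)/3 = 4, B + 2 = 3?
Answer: -12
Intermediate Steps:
B = 1 (B = -2 + 3 = 1)
u(g, A) = -12 (u(g, A) = -3*4 = -12)
(10 - 9)*u(B, 5) + z(2, 1) = (10 - 9)*(-12) + 0 = 1*(-12) + 0 = -12 + 0 = -12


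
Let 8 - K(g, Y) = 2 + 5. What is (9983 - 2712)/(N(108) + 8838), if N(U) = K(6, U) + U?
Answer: 7271/8947 ≈ 0.81267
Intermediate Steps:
K(g, Y) = 1 (K(g, Y) = 8 - (2 + 5) = 8 - 1*7 = 8 - 7 = 1)
N(U) = 1 + U
(9983 - 2712)/(N(108) + 8838) = (9983 - 2712)/((1 + 108) + 8838) = 7271/(109 + 8838) = 7271/8947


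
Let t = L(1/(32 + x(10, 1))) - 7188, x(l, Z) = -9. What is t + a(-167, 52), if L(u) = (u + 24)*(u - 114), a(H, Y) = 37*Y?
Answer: -4234069/529 ≈ -8003.9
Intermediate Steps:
L(u) = (-114 + u)*(24 + u) (L(u) = (24 + u)*(-114 + u) = (-114 + u)*(24 + u))
t = -5251865/529 (t = (-2736 + (1/(32 - 9))² - 90/(32 - 9)) - 7188 = (-2736 + (1/23)² - 90/23) - 7188 = (-2736 + (1/23)² - 90*1/23) - 7188 = (-2736 + 1/529 - 90/23) - 7188 = -1449413/529 - 7188 = -5251865/529 ≈ -9927.9)
t + a(-167, 52) = -5251865/529 + 37*52 = -5251865/529 + 1924 = -4234069/529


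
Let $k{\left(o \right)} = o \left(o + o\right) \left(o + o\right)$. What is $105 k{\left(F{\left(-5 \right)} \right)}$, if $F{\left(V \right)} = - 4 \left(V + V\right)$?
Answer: $26880000$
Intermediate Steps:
$F{\left(V \right)} = - 8 V$ ($F{\left(V \right)} = - 4 \cdot 2 V = - 8 V$)
$k{\left(o \right)} = 4 o^{3}$ ($k{\left(o \right)} = o 2 o 2 o = o 4 o^{2} = 4 o^{3}$)
$105 k{\left(F{\left(-5 \right)} \right)} = 105 \cdot 4 \left(\left(-8\right) \left(-5\right)\right)^{3} = 105 \cdot 4 \cdot 40^{3} = 105 \cdot 4 \cdot 64000 = 105 \cdot 256000 = 26880000$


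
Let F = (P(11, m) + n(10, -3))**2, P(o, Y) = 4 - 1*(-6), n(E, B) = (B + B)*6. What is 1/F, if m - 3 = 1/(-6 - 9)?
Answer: 1/676 ≈ 0.0014793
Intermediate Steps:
m = 44/15 (m = 3 + 1/(-6 - 9) = 3 + 1/(-15) = 3 - 1/15 = 44/15 ≈ 2.9333)
n(E, B) = 12*B (n(E, B) = (2*B)*6 = 12*B)
P(o, Y) = 10 (P(o, Y) = 4 + 6 = 10)
F = 676 (F = (10 + 12*(-3))**2 = (10 - 36)**2 = (-26)**2 = 676)
1/F = 1/676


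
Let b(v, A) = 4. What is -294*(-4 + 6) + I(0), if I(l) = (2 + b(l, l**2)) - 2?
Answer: -584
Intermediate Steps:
I(l) = 4 (I(l) = (2 + 4) - 2 = 6 - 2 = 4)
-294*(-4 + 6) + I(0) = -294*(-4 + 6) + 4 = -294*2 + 4 = -49*12 + 4 = -588 + 4 = -584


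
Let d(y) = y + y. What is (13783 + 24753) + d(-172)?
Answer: 38192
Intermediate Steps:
d(y) = 2*y
(13783 + 24753) + d(-172) = (13783 + 24753) + 2*(-172) = 38536 - 344 = 38192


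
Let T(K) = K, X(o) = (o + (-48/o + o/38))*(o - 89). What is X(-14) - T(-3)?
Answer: 150264/133 ≈ 1129.8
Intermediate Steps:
X(o) = (-89 + o)*(-48/o + 39*o/38) (X(o) = (o + (-48/o + o*(1/38)))*(-89 + o) = (o + (-48/o + o/38))*(-89 + o) = (-48/o + 39*o/38)*(-89 + o) = (-89 + o)*(-48/o + 39*o/38))
X(-14) - T(-3) = (-48 + 4272/(-14) - 3471/38*(-14) + (39/38)*(-14)**2) - 1*(-3) = (-48 + 4272*(-1/14) + 24297/19 + (39/38)*196) + 3 = (-48 - 2136/7 + 24297/19 + 3822/19) + 3 = 149865/133 + 3 = 150264/133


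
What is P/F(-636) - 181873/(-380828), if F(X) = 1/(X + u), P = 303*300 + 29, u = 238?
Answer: -13782066884503/380828 ≈ -3.6190e+7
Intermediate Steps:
P = 90929 (P = 90900 + 29 = 90929)
F(X) = 1/(238 + X) (F(X) = 1/(X + 238) = 1/(238 + X))
P/F(-636) - 181873/(-380828) = 90929/(1/(238 - 636)) - 181873/(-380828) = 90929/(1/(-398)) - 181873*(-1/380828) = 90929/(-1/398) + 181873/380828 = 90929*(-398) + 181873/380828 = -36189742 + 181873/380828 = -13782066884503/380828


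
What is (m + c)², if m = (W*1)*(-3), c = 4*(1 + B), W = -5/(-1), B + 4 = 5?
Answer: 49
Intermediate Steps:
B = 1 (B = -4 + 5 = 1)
W = 5 (W = -5*(-1) = 5)
c = 8 (c = 4*(1 + 1) = 4*2 = 8)
m = -15 (m = (5*1)*(-3) = 5*(-3) = -15)
(m + c)² = (-15 + 8)² = (-7)² = 49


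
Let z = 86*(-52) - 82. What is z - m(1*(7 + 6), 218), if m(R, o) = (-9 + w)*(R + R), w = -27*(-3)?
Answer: -6426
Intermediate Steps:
w = 81
m(R, o) = 144*R (m(R, o) = (-9 + 81)*(R + R) = 72*(2*R) = 144*R)
z = -4554 (z = -4472 - 82 = -4554)
z - m(1*(7 + 6), 218) = -4554 - 144*1*(7 + 6) = -4554 - 144*1*13 = -4554 - 144*13 = -4554 - 1*1872 = -4554 - 1872 = -6426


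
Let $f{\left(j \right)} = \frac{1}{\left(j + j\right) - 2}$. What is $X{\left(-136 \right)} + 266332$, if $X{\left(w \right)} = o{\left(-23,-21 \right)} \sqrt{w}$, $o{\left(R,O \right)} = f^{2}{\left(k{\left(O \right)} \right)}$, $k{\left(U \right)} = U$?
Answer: $266332 + \frac{i \sqrt{34}}{968} \approx 2.6633 \cdot 10^{5} + 0.0060237 i$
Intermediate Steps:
$f{\left(j \right)} = \frac{1}{-2 + 2 j}$ ($f{\left(j \right)} = \frac{1}{2 j - 2} = \frac{1}{-2 + 2 j}$)
$o{\left(R,O \right)} = \frac{1}{4 \left(-1 + O\right)^{2}}$ ($o{\left(R,O \right)} = \left(\frac{1}{2 \left(-1 + O\right)}\right)^{2} = \frac{1}{4 \left(-1 + O\right)^{2}}$)
$X{\left(w \right)} = \frac{\sqrt{w}}{1936}$ ($X{\left(w \right)} = \frac{1}{4 \left(-1 - 21\right)^{2}} \sqrt{w} = \frac{1}{4 \cdot 484} \sqrt{w} = \frac{1}{4} \cdot \frac{1}{484} \sqrt{w} = \frac{\sqrt{w}}{1936}$)
$X{\left(-136 \right)} + 266332 = \frac{\sqrt{-136}}{1936} + 266332 = \frac{2 i \sqrt{34}}{1936} + 266332 = \frac{i \sqrt{34}}{968} + 266332 = 266332 + \frac{i \sqrt{34}}{968}$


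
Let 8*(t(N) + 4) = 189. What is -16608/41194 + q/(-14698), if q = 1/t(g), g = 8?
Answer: -9581179460/23764674421 ≈ -0.40317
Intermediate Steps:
t(N) = 157/8 (t(N) = -4 + (⅛)*189 = -4 + 189/8 = 157/8)
q = 8/157 (q = 1/(157/8) = 8/157 ≈ 0.050955)
-16608/41194 + q/(-14698) = -16608/41194 + (8/157)/(-14698) = -16608*1/41194 + (8/157)*(-1/14698) = -8304/20597 - 4/1153793 = -9581179460/23764674421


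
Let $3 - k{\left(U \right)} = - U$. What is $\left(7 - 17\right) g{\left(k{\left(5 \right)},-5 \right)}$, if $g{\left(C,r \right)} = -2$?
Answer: $20$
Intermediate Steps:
$k{\left(U \right)} = 3 + U$ ($k{\left(U \right)} = 3 - - U = 3 + U$)
$\left(7 - 17\right) g{\left(k{\left(5 \right)},-5 \right)} = \left(7 - 17\right) \left(-2\right) = \left(-10\right) \left(-2\right) = 20$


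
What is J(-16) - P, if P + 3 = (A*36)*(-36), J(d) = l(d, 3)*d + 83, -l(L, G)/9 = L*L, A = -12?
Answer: 21398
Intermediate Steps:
l(L, G) = -9*L**2 (l(L, G) = -9*L*L = -9*L**2)
J(d) = 83 - 9*d**3 (J(d) = (-9*d**2)*d + 83 = -9*d**3 + 83 = 83 - 9*d**3)
P = 15549 (P = -3 - 12*36*(-36) = -3 - 432*(-36) = -3 + 15552 = 15549)
J(-16) - P = (83 - 9*(-16)**3) - 1*15549 = (83 - 9*(-4096)) - 15549 = (83 + 36864) - 15549 = 36947 - 15549 = 21398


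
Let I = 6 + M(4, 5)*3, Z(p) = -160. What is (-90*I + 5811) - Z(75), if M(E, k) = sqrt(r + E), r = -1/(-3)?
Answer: 5431 - 90*sqrt(39) ≈ 4869.0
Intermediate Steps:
r = 1/3 (r = -1*(-1/3) = 1/3 ≈ 0.33333)
M(E, k) = sqrt(1/3 + E)
I = 6 + sqrt(39) (I = 6 + (sqrt(3 + 9*4)/3)*3 = 6 + (sqrt(3 + 36)/3)*3 = 6 + (sqrt(39)/3)*3 = 6 + sqrt(39) ≈ 12.245)
(-90*I + 5811) - Z(75) = (-90*(6 + sqrt(39)) + 5811) - 1*(-160) = ((-540 - 90*sqrt(39)) + 5811) + 160 = (5271 - 90*sqrt(39)) + 160 = 5431 - 90*sqrt(39)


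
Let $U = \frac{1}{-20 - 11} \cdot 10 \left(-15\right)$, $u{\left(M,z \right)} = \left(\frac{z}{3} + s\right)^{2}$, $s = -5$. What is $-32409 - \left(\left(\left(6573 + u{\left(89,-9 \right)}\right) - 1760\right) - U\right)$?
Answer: $- \frac{1155716}{31} \approx -37281.0$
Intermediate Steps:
$u{\left(M,z \right)} = \left(-5 + \frac{z}{3}\right)^{2}$ ($u{\left(M,z \right)} = \left(\frac{z}{3} - 5\right)^{2} = \left(-5 + \frac{z}{3}\right)^{2}$)
$U = \frac{150}{31}$ ($U = \frac{1}{-31} \cdot 10 \left(-15\right) = \left(- \frac{1}{31}\right) 10 \left(-15\right) = \left(- \frac{10}{31}\right) \left(-15\right) = \frac{150}{31} \approx 4.8387$)
$-32409 - \left(\left(\left(6573 + u{\left(89,-9 \right)}\right) - 1760\right) - U\right) = -32409 - \left(\left(\left(6573 + \frac{\left(-15 - 9\right)^{2}}{9}\right) - 1760\right) - \frac{150}{31}\right) = -32409 - \left(\left(\left(6573 + \frac{\left(-24\right)^{2}}{9}\right) - 1760\right) - \frac{150}{31}\right) = -32409 - \left(\left(\left(6573 + \frac{1}{9} \cdot 576\right) - 1760\right) - \frac{150}{31}\right) = -32409 - \left(\left(\left(6573 + 64\right) - 1760\right) - \frac{150}{31}\right) = -32409 - \left(\left(6637 - 1760\right) - \frac{150}{31}\right) = -32409 - \left(4877 - \frac{150}{31}\right) = -32409 - \frac{151037}{31} = - \frac{1155716}{31}$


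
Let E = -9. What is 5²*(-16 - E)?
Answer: -175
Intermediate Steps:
5²*(-16 - E) = 5²*(-16 - 1*(-9)) = 25*(-16 + 9) = 25*(-7) = -175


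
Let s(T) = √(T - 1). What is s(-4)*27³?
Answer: 19683*I*√5 ≈ 44013.0*I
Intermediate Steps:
s(T) = √(-1 + T)
s(-4)*27³ = √(-1 - 4)*27³ = √(-5)*19683 = (I*√5)*19683 = 19683*I*√5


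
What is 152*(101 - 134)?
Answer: -5016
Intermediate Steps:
152*(101 - 134) = 152*(-33) = -5016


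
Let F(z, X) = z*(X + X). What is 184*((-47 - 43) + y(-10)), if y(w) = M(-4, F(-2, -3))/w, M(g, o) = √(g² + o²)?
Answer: -16560 - 368*√10/5 ≈ -16793.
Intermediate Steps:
F(z, X) = 2*X*z (F(z, X) = z*(2*X) = 2*X*z)
y(w) = 4*√10/w (y(w) = √((-4)² + (2*(-3)*(-2))²)/w = √(16 + 12²)/w = √(16 + 144)/w = √160/w = (4*√10)/w = 4*√10/w)
184*((-47 - 43) + y(-10)) = 184*((-47 - 43) + 4*√10/(-10)) = 184*(-90 + 4*√10*(-⅒)) = 184*(-90 - 2*√10/5) = -16560 - 368*√10/5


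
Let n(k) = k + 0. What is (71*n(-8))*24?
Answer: -13632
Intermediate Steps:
n(k) = k
(71*n(-8))*24 = (71*(-8))*24 = -568*24 = -13632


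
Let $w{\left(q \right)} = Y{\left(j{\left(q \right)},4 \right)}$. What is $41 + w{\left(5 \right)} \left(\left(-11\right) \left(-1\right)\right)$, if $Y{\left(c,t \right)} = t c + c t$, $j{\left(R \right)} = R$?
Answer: $481$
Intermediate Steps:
$Y{\left(c,t \right)} = 2 c t$ ($Y{\left(c,t \right)} = c t + c t = 2 c t$)
$w{\left(q \right)} = 8 q$ ($w{\left(q \right)} = 2 q 4 = 8 q$)
$41 + w{\left(5 \right)} \left(\left(-11\right) \left(-1\right)\right) = 41 + 8 \cdot 5 \left(\left(-11\right) \left(-1\right)\right) = 41 + 40 \cdot 11 = 41 + 440 = 481$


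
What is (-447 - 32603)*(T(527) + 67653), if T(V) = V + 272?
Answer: -2262338600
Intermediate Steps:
T(V) = 272 + V
(-447 - 32603)*(T(527) + 67653) = (-447 - 32603)*((272 + 527) + 67653) = -33050*(799 + 67653) = -33050*68452 = -2262338600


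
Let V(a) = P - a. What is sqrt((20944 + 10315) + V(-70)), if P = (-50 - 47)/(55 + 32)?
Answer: sqrt(237120762)/87 ≈ 177.00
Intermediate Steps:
P = -97/87 ≈ -1.1149
V(a) = -97/87 - a
sqrt((20944 + 10315) + V(-70)) = sqrt((20944 + 10315) + (-97/87 - 1*(-70))) = sqrt(31259 + (-97/87 + 70)) = sqrt(31259 + 5993/87) = sqrt(2725526/87) = sqrt(237120762)/87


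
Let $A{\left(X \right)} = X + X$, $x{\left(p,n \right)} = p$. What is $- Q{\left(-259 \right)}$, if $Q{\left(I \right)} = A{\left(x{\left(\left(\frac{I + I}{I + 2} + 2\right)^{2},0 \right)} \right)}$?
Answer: $- \frac{2130048}{66049} \approx -32.25$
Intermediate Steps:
$A{\left(X \right)} = 2 X$
$Q{\left(I \right)} = 2 \left(2 + \frac{2 I}{2 + I}\right)^{2}$ ($Q{\left(I \right)} = 2 \left(\frac{I + I}{I + 2} + 2\right)^{2} = 2 \left(\frac{2 I}{2 + I} + 2\right)^{2} = 2 \left(2 + \frac{2 I}{2 + I}\right)^{2}$)
$- Q{\left(-259 \right)} = - \frac{32 \left(1 - 259\right)^{2}}{\left(2 - 259\right)^{2}} = - \frac{32 \left(-258\right)^{2}}{66049} = - \frac{32 \cdot 66564}{66049} = \left(-1\right) \frac{2130048}{66049} = - \frac{2130048}{66049}$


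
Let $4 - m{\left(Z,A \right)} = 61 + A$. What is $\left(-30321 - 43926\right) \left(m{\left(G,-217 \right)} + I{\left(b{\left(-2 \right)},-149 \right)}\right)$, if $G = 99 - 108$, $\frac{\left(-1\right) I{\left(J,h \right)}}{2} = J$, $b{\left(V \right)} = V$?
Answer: $-12176508$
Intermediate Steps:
$I{\left(J,h \right)} = - 2 J$
$G = -9$
$m{\left(Z,A \right)} = -57 - A$ ($m{\left(Z,A \right)} = 4 - \left(61 + A\right) = -57 - A$)
$\left(-30321 - 43926\right) \left(m{\left(G,-217 \right)} + I{\left(b{\left(-2 \right)},-149 \right)}\right) = \left(-30321 - 43926\right) \left(\left(-57 - -217\right) - -4\right) = - 74247 \left(\left(-57 + 217\right) + 4\right) = - 74247 \left(160 + 4\right) = \left(-74247\right) 164 = -12176508$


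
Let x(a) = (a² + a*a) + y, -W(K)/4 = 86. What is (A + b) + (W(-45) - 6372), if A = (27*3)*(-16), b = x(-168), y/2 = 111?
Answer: 48658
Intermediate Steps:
y = 222 (y = 2*111 = 222)
W(K) = -344 (W(K) = -4*86 = -344)
x(a) = 222 + 2*a² (x(a) = (a² + a*a) + 222 = (a² + a²) + 222 = 2*a² + 222 = 222 + 2*a²)
b = 56670 (b = 222 + 2*(-168)² = 222 + 2*28224 = 222 + 56448 = 56670)
A = -1296 (A = 81*(-16) = -1296)
(A + b) + (W(-45) - 6372) = (-1296 + 56670) + (-344 - 6372) = 55374 - 6716 = 48658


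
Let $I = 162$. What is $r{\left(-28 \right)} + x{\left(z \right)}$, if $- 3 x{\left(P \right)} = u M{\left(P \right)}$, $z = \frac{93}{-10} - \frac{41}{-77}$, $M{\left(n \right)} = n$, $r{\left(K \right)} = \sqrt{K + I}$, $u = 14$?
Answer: $\frac{6751}{165} + \sqrt{134} \approx 52.491$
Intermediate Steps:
$r{\left(K \right)} = \sqrt{162 + K}$ ($r{\left(K \right)} = \sqrt{K + 162} = \sqrt{162 + K}$)
$z = - \frac{6751}{770}$ ($z = 93 \left(- \frac{1}{10}\right) - - \frac{41}{77} = - \frac{93}{10} + \frac{41}{77} = - \frac{6751}{770} \approx -8.7675$)
$x{\left(P \right)} = - \frac{14 P}{3}$
$r{\left(-28 \right)} + x{\left(z \right)} = \sqrt{162 - 28} - - \frac{6751}{165} = \sqrt{134} + \frac{6751}{165} = \frac{6751}{165} + \sqrt{134}$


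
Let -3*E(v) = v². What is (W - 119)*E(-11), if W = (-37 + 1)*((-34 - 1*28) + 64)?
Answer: 23111/3 ≈ 7703.7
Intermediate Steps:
E(v) = -v²/3
W = -72 (W = -36*((-34 - 28) + 64) = -36*(-62 + 64) = -36*2 = -72)
(W - 119)*E(-11) = (-72 - 119)*(-⅓*(-11)²) = -(-191)*121/3 = -191*(-121/3) = 23111/3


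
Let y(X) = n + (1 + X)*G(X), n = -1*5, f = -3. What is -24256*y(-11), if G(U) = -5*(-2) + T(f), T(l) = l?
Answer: 1819200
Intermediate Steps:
n = -5
G(U) = 7 (G(U) = -5*(-2) - 3 = 10 - 3 = 7)
y(X) = 2 + 7*X (y(X) = -5 + (1 + X)*7 = -5 + (7 + 7*X) = 2 + 7*X)
-24256*y(-11) = -24256*(2 + 7*(-11)) = -24256*(2 - 77) = -24256*(-75) = 1819200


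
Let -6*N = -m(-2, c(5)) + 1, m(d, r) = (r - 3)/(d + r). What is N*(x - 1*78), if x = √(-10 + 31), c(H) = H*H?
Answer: 13/23 - √21/138 ≈ 0.53201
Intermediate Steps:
c(H) = H²
m(d, r) = (-3 + r)/(d + r)
x = √21 ≈ 4.5826
N = -1/138 (N = -(-(-3 + 5²)/(-2 + 5²) + 1)/6 = -(-(-3 + 25)/(-2 + 25) + 1)/6 = -(-22/23 + 1)/6 = -⅙*1/23 = -1/138 ≈ -0.0072464)
N*(x - 1*78) = -(√21 - 1*78)/138 = -(√21 - 78)/138 = -(-78 + √21)/138 = 13/23 - √21/138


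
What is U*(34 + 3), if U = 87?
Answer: 3219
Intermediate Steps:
U*(34 + 3) = 87*(34 + 3) = 87*37 = 3219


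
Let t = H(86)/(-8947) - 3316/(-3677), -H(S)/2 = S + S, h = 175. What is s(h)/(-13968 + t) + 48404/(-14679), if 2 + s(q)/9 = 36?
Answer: -11194462269631057/3372426804005154 ≈ -3.3194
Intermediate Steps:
H(S) = -4*S (H(S) = -2*(S + S) = -4*S)
t = 30933140/32898119 (t = -4*86/(-8947) - 3316/(-3677) = -344*(-1/8947) - 3316*(-1/3677) = 344/8947 + 3316/3677 = 30933140/32898119 ≈ 0.94027)
s(q) = 306 (s(q) = -18 + 9*36 = -18 + 324 = 306)
s(h)/(-13968 + t) + 48404/(-14679) = 306/(-13968 + 30933140/32898119) + 48404/(-14679) = 306/(-459489993052/32898119) + 48404*(-1/14679) = 306*(-32898119/459489993052) - 48404/14679 = -5033412207/229744996526 - 48404/14679 = -11194462269631057/3372426804005154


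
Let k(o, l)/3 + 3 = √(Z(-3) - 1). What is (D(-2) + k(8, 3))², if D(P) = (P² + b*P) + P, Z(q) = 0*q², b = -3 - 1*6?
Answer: 112 + 66*I ≈ 112.0 + 66.0*I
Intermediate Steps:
b = -9 (b = -3 - 6 = -9)
Z(q) = 0
D(P) = P² - 8*P (D(P) = (P² - 9*P) + P = P² - 8*P)
k(o, l) = -9 + 3*I (k(o, l) = -9 + 3*√(0 - 1) = -9 + 3*√(-1) = -9 + 3*I)
(D(-2) + k(8, 3))² = (-2*(-8 - 2) + (-9 + 3*I))² = (-2*(-10) + (-9 + 3*I))² = (20 + (-9 + 3*I))² = (11 + 3*I)²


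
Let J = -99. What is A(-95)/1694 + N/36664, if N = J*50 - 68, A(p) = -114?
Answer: -3170047/15527204 ≈ -0.20416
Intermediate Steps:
N = -5018 (N = -99*50 - 68 = -4950 - 68 = -5018)
A(-95)/1694 + N/36664 = -114/1694 - 5018/36664 = -114*1/1694 - 5018*1/36664 = -57/847 - 2509/18332 = -3170047/15527204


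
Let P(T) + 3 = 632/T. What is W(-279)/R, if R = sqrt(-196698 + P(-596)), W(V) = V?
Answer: 279*I*sqrt(4366982443)/29308607 ≈ 0.62907*I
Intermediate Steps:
P(T) = -3 + 632/T
R = I*sqrt(4366982443)/149 (R = sqrt(-196698 + (-3 + 632/(-596))) = sqrt(-196698 + (-3 + 632*(-1/596))) = sqrt(-196698 + (-3 - 158/149)) = sqrt(-196698 - 605/149) = sqrt(-29308607/149) = I*sqrt(4366982443)/149 ≈ 443.51*I)
W(-279)/R = -279*(-I*sqrt(4366982443)/29308607) = -(-279)*I*sqrt(4366982443)/29308607 = 279*I*sqrt(4366982443)/29308607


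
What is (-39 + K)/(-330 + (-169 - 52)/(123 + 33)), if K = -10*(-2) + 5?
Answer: 168/3977 ≈ 0.042243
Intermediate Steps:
K = 25 (K = 20 + 5 = 25)
(-39 + K)/(-330 + (-169 - 52)/(123 + 33)) = (-39 + 25)/(-330 + (-169 - 52)/(123 + 33)) = -14/(-330 - 221/156) = -14/(-330 - 221*1/156) = -14/(-330 - 17/12) = -14/(-3977/12) = -14*(-12/3977) = 168/3977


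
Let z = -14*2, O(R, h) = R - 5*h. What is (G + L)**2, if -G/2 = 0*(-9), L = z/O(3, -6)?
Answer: 784/1089 ≈ 0.71993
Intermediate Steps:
z = -28
L = -28/33 (L = -28/(3 - 5*(-6)) = -28/(3 + 30) = -28/33 ≈ -0.84848)
G = 0 (G = -0*(-9) = -2*0 = 0)
(G + L)**2 = (0 - 28/33)**2 = (-28/33)**2 = 784/1089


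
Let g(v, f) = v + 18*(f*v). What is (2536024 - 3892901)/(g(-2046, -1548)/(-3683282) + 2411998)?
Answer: -2498880315157/4442005904869 ≈ -0.56256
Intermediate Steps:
g(v, f) = v + 18*f*v
(2536024 - 3892901)/(g(-2046, -1548)/(-3683282) + 2411998) = (2536024 - 3892901)/(-2046*(1 + 18*(-1548))/(-3683282) + 2411998) = -1356877/(-2046*(1 - 27864)*(-1/3683282) + 2411998) = -1356877/(-2046*(-27863)*(-1/3683282) + 2411998) = -1356877/(57007698*(-1/3683282) + 2411998) = -1356877/(-28503849/1841641 + 2411998) = -1356877/4442005904869/1841641 = -1356877*1841641/4442005904869 = -2498880315157/4442005904869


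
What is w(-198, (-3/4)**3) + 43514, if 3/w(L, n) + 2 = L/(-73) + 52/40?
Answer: 63924256/1469 ≈ 43516.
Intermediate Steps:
w(L, n) = 3/(-7/10 - L/73) (w(L, n) = 3/(-2 + (L/(-73) + 52/40)) = 3/(-2 + (L*(-1/73) + 52*(1/40))) = 3/(-2 + (-L/73 + 13/10)) = 3/(-2 + (13/10 - L/73)) = 3/(-7/10 - L/73))
w(-198, (-3/4)**3) + 43514 = -2190/(511 + 10*(-198)) + 43514 = -2190/(511 - 1980) + 43514 = -2190/(-1469) + 43514 = -2190*(-1/1469) + 43514 = 2190/1469 + 43514 = 63924256/1469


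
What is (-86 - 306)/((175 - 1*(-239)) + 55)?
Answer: -56/67 ≈ -0.83582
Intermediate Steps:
(-86 - 306)/((175 - 1*(-239)) + 55) = -392/((175 + 239) + 55) = -392/(414 + 55) = -392/469 = -392*1/469 = -56/67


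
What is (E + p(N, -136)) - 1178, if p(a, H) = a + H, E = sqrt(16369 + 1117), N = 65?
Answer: -1249 + sqrt(17486) ≈ -1116.8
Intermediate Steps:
E = sqrt(17486) ≈ 132.23
p(a, H) = H + a
(E + p(N, -136)) - 1178 = (sqrt(17486) + (-136 + 65)) - 1178 = (sqrt(17486) - 71) - 1178 = (-71 + sqrt(17486)) - 1178 = -1249 + sqrt(17486)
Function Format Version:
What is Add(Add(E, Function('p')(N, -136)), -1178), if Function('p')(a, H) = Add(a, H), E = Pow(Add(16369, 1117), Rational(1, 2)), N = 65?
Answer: Add(-1249, Pow(17486, Rational(1, 2))) ≈ -1116.8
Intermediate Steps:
E = Pow(17486, Rational(1, 2)) ≈ 132.23
Function('p')(a, H) = Add(H, a)
Add(Add(E, Function('p')(N, -136)), -1178) = Add(Add(Pow(17486, Rational(1, 2)), Add(-136, 65)), -1178) = Add(Add(Pow(17486, Rational(1, 2)), -71), -1178) = Add(Add(-71, Pow(17486, Rational(1, 2))), -1178) = Add(-1249, Pow(17486, Rational(1, 2)))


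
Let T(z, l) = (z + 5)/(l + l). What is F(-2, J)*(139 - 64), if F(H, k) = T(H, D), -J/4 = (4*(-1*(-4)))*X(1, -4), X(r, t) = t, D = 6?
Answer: 75/4 ≈ 18.750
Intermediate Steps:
J = 256 (J = -4*4*(-1*(-4))*(-4) = -4*4*4*(-4) = -64*(-4) = -4*(-64) = 256)
T(z, l) = (5 + z)/(2*l) (T(z, l) = (5 + z)/((2*l)) = (5 + z)*(1/(2*l)) = (5 + z)/(2*l))
F(H, k) = 5/12 + H/12 (F(H, k) = (½)*(5 + H)/6 = (½)*(⅙)*(5 + H) = 5/12 + H/12)
F(-2, J)*(139 - 64) = (5/12 + (1/12)*(-2))*(139 - 64) = (5/12 - ⅙)*75 = (¼)*75 = 75/4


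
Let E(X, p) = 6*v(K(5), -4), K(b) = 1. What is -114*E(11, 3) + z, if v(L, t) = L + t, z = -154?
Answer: 1898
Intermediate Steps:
E(X, p) = -18 (E(X, p) = 6*(1 - 4) = 6*(-3) = -18)
-114*E(11, 3) + z = -114*(-18) - 154 = 2052 - 154 = 1898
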